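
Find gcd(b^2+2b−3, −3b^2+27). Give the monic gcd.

Euclidean algorithm in ℚ[b]:
  b^2+2b−3 = (−1/3)(−3b^2+27) + (2b+6)
  −3b^2+27 = (−(3/2)b+9/2)(2b+6) + (0)
Last nonzero remainder: 2b+6. Dividing through by 2 gives the monic gcd b+3.

b+3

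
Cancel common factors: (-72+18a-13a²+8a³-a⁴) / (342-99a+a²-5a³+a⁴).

(-4-a-a²)/(19+4a+a²)

Repeated division with remainder:
  -a⁴+8a³-13a²+18a-72 = (-1)(a⁴-5a³+a²-99a+342) + (3a³-12a²-81a+270)
  a⁴-5a³+a²-99a+342 = ((1/3)a-1/3)(3a³-12a²-81a+270) + (24a²-216a+432)
  3a³-12a²-81a+270 = ((1/8)a+5/8)(24a²-216a+432) + (0)
Last nonzero remainder: 24a²-216a+432. Dividing through by 24 gives the monic gcd a²-9a+18.
Cancel a²-9a+18 from numerator and denominator to get the reduced form.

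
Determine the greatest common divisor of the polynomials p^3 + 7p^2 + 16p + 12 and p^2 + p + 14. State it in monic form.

Repeated division with remainder:
  p^3 + 7p^2 + 16p + 12 = (p + 6)(p^2 + p + 14) + (-4p - 72)
  p^2 + p + 14 = (-(1/4)p + 17/4)(-4p - 72) + (320)
  -4p - 72 = (-(1/80)p - 9/40)(320) + (0)
The last nonzero remainder is the constant 320, so the polynomials are coprime and gcd = 1.

1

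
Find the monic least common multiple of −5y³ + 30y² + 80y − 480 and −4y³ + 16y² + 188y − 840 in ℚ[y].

By polynomial division,
  −5y³ + 30y² + 80y − 480 = (5/4)(−4y³ + 16y² + 188y − 840) + (10y² − 155y + 570)
  −4y³ + 16y² + 188y − 840 = (−(2/5)y − 23/5)(10y² − 155y + 570) + (−297y + 1782)
  10y² − 155y + 570 = (−(10/297)y + 95/297)(−297y + 1782) + (0)
Last nonzero remainder: −297y + 1782. Dividing through by −297 gives the monic gcd y − 6.
Then lcm(f, g) = f·g / gcd(f, g); expanding and making the result monic gives the answer.

y⁵ − 4y⁴ − 63y³ + 274y² + 752y − 3360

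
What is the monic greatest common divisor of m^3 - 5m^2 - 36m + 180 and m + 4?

Repeated division with remainder:
  m^3 - 5m^2 - 36m + 180 = (m^2 - 9m)(m + 4) + (180)
  m + 4 = ((1/180)m + 1/45)(180) + (0)
The last nonzero remainder is the constant 180, so the polynomials are coprime and gcd = 1.

1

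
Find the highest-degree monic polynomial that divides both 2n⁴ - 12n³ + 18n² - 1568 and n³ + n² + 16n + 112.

n³ + n² + 16n + 112

By polynomial division,
  2n⁴ - 12n³ + 18n² - 1568 = (2n - 14)(n³ + n² + 16n + 112) + (0)
The last nonzero remainder n³ + n² + 16n + 112 is already monic.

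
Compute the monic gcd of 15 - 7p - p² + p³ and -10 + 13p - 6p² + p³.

Repeated division with remainder:
  p³ - p² - 7p + 15 = (p³ - 6p² + 13p - 10) + (5p² - 20p + 25)
  p³ - 6p² + 13p - 10 = ((1/5)p - 2/5)(5p² - 20p + 25) + (0)
Last nonzero remainder: 5p² - 20p + 25. Dividing through by 5 gives the monic gcd p² - 4p + 5.

5 - 4p + p²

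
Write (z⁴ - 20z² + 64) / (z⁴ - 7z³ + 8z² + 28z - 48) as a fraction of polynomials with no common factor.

Euclidean algorithm in ℚ[z]:
  z⁴ - 20z² + 64 = (z⁴ - 7z³ + 8z² + 28z - 48) + (7z³ - 28z² - 28z + 112)
  z⁴ - 7z³ + 8z² + 28z - 48 = ((1/7)z - 3/7)(7z³ - 28z² - 28z + 112) + (0)
Last nonzero remainder: 7z³ - 28z² - 28z + 112. Dividing through by 7 gives the monic gcd z³ - 4z² - 4z + 16.
Cancel z³ - 4z² - 4z + 16 from numerator and denominator to get the reduced form.

(z + 4)/(z - 3)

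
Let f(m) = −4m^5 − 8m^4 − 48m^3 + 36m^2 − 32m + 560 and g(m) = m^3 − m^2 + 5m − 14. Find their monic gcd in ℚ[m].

m^3 − m^2 + 5m − 14

Euclidean algorithm in ℚ[m]:
  −4m^5 − 8m^4 − 48m^3 + 36m^2 − 32m + 560 = (−4m^2 − 12m − 40)(m^3 − m^2 + 5m − 14) + (0)
The last nonzero remainder m^3 − m^2 + 5m − 14 is already monic.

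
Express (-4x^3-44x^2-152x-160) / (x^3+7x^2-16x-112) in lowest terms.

By polynomial division,
  -4x^3-44x^2-152x-160 = (-4)(x^3+7x^2-16x-112) + (-16x^2-216x-608)
  x^3+7x^2-16x-112 = (-(1/16)x+13/32)(-16x^2-216x-608) + ((135/4)x+135)
  -16x^2-216x-608 = (-(64/135)x-608/135)((135/4)x+135) + (0)
Last nonzero remainder: (135/4)x+135. Dividing through by 135/4 gives the monic gcd x+4.
Cancel x+4 from numerator and denominator to get the reduced form.

(-4x^2-28x-40)/(x^2+3x-28)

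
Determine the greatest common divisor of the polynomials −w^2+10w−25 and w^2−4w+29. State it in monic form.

1

Apply the Euclidean algorithm:
  −w^2+10w−25 = (−1)(w^2−4w+29) + (6w+4)
  w^2−4w+29 = ((1/6)w−7/9)(6w+4) + (289/9)
  6w+4 = ((54/289)w+36/289)(289/9) + (0)
The last nonzero remainder is the constant 289/9, so the polynomials are coprime and gcd = 1.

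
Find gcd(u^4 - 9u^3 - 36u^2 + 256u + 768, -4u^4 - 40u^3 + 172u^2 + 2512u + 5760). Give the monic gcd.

u^2 - 4u - 32

Apply the Euclidean algorithm:
  u^4 - 9u^3 - 36u^2 + 256u + 768 = (-1/4)(-4u^4 - 40u^3 + 172u^2 + 2512u + 5760) + (-19u^3 + 7u^2 + 884u + 2208)
  -4u^4 - 40u^3 + 172u^2 + 2512u + 5760 = ((4/19)u + 788/361)(-19u^3 + 7u^2 + 884u + 2208) + (-(10608/361)u^2 + (42432/361)u + 339456/361)
  -19u^3 + 7u^2 + 884u + 2208 = ((6859/10608)u + 8303/3536)(-(10608/361)u^2 + (42432/361)u + 339456/361) + (0)
Last nonzero remainder: -(10608/361)u^2 + (42432/361)u + 339456/361. Dividing through by -10608/361 gives the monic gcd u^2 - 4u - 32.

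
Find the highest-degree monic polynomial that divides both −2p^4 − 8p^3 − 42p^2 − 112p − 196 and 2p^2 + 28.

p^2 + 14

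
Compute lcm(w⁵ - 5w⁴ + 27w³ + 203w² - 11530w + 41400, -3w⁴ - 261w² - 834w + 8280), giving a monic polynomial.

w⁶ + w⁵ - 3w⁴ + 365w³ - 10312w² - 27780w + 248400

By polynomial division,
  w⁵ - 5w⁴ + 27w³ + 203w² - 11530w + 41400 = (-(1/3)w + 5/3)(-3w⁴ - 261w² - 834w + 8280) + (-60w³ + 360w² - 7380w + 27600)
  -3w⁴ - 261w² - 834w + 8280 = ((1/20)w + 3/10)(-60w³ + 360w² - 7380w + 27600) + (0)
Last nonzero remainder: -60w³ + 360w² - 7380w + 27600. Dividing through by -60 gives the monic gcd w³ - 6w² + 123w - 460.
Then lcm(f, g) = f·g / gcd(f, g); expanding and making the result monic gives the answer.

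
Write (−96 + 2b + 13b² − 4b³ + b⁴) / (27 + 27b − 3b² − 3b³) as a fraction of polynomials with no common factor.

Repeated division with remainder:
  b⁴ − 4b³ + 13b² + 2b − 96 = (−(1/3)b + 5/3)(−3b³ − 3b² + 27b + 27) + (27b² − 34b − 141)
  −3b³ − 3b² + 27b + 27 = (−(1/9)b − 61/243)(27b² − 34b − 141) + ((680/243)b − 680/81)
  27b² − 34b − 141 = ((6561/680)b + 11421/680)((680/243)b − 680/81) + (0)
Last nonzero remainder: (680/243)b − 680/81. Dividing through by 680/243 gives the monic gcd b − 3.
Cancel b − 3 from numerator and denominator to get the reduced form.

(−32 − 10b + b² − b³)/(9 + 12b + 3b²)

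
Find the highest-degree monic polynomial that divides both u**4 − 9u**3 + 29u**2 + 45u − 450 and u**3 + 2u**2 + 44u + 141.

u + 3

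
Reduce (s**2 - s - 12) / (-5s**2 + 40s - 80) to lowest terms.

By polynomial division,
  s**2 - s - 12 = (-1/5)(-5s**2 + 40s - 80) + (7s - 28)
  -5s**2 + 40s - 80 = (-(5/7)s + 20/7)(7s - 28) + (0)
Last nonzero remainder: 7s - 28. Dividing through by 7 gives the monic gcd s - 4.
Cancel s - 4 from numerator and denominator to get the reduced form.

(-s - 3)/(5s - 20)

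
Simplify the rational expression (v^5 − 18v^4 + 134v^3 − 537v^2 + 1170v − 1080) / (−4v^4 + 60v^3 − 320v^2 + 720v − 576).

By polynomial division,
  v^5 − 18v^4 + 134v^3 − 537v^2 + 1170v − 1080 = (−(1/4)v + 3/4)(−4v^4 + 60v^3 − 320v^2 + 720v − 576) + (9v^3 − 117v^2 + 486v − 648)
  −4v^4 + 60v^3 − 320v^2 + 720v − 576 = (−(4/9)v + 8/9)(9v^3 − 117v^2 + 486v − 648) + (0)
Last nonzero remainder: 9v^3 − 117v^2 + 486v − 648. Dividing through by 9 gives the monic gcd v^3 − 13v^2 + 54v − 72.
Cancel v^3 − 13v^2 + 54v − 72 from numerator and denominator to get the reduced form.

(−v^2 + 5v − 15)/(4v − 8)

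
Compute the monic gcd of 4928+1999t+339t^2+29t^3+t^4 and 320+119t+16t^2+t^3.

64+11t+t^2

Repeated division with remainder:
  t^4+29t^3+339t^2+1999t+4928 = (t+13)(t^3+16t^2+119t+320) + (12t^2+132t+768)
  t^3+16t^2+119t+320 = ((1/12)t+5/12)(12t^2+132t+768) + (0)
Last nonzero remainder: 12t^2+132t+768. Dividing through by 12 gives the monic gcd t^2+11t+64.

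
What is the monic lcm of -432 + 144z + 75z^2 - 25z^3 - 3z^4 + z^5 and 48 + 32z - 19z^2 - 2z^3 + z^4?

Euclidean algorithm in ℚ[z]:
  z^5 - 3z^4 - 25z^3 + 75z^2 + 144z - 432 = (z - 1)(z^4 - 2z^3 - 19z^2 + 32z + 48) + (-8z^3 + 24z^2 + 128z - 384)
  z^4 - 2z^3 - 19z^2 + 32z + 48 = (-(1/8)z - 1/8)(-8z^3 + 24z^2 + 128z - 384) + (0)
Last nonzero remainder: -8z^3 + 24z^2 + 128z - 384. Dividing through by -8 gives the monic gcd z^3 - 3z^2 - 16z + 48.
Then lcm(f, g) = f·g / gcd(f, g); expanding and making the result monic gives the answer.

-432 - 288z + 219z^2 + 50z^3 - 28z^4 - 2z^5 + z^6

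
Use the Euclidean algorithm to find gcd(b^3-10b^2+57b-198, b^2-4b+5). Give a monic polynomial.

1

By polynomial division,
  b^3-10b^2+57b-198 = (b-6)(b^2-4b+5) + (28b-168)
  b^2-4b+5 = ((1/28)b+1/14)(28b-168) + (17)
  28b-168 = ((28/17)b-168/17)(17) + (0)
The last nonzero remainder is the constant 17, so the polynomials are coprime and gcd = 1.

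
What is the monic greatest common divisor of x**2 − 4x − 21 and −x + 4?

By polynomial division,
  x**2 − 4x − 21 = (−x)(−x + 4) + (−21)
  −x + 4 = ((1/21)x − 4/21)(−21) + (0)
The last nonzero remainder is the constant −21, so the polynomials are coprime and gcd = 1.

1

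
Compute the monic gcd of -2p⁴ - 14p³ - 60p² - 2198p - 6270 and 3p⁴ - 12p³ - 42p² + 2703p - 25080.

p³ + 4p² + 18p + 1045

Repeated division with remainder:
  -2p⁴ - 14p³ - 60p² - 2198p - 6270 = (-2/3)(3p⁴ - 12p³ - 42p² + 2703p - 25080) + (-22p³ - 88p² - 396p - 22990)
  3p⁴ - 12p³ - 42p² + 2703p - 25080 = (-(3/22)p + 12/11)(-22p³ - 88p² - 396p - 22990) + (0)
Last nonzero remainder: -22p³ - 88p² - 396p - 22990. Dividing through by -22 gives the monic gcd p³ + 4p² + 18p + 1045.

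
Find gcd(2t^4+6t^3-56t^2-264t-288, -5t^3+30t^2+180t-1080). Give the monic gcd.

t-6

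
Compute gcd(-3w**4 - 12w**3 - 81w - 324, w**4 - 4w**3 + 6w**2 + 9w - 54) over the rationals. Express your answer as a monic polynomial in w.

w**2 - 3w + 9

Euclidean algorithm in ℚ[w]:
  -3w**4 - 12w**3 - 81w - 324 = (-3)(w**4 - 4w**3 + 6w**2 + 9w - 54) + (-24w**3 + 18w**2 - 54w - 486)
  w**4 - 4w**3 + 6w**2 + 9w - 54 = (-(1/24)w + 13/96)(-24w**3 + 18w**2 - 54w - 486) + ((21/16)w**2 - (63/16)w + 189/16)
  -24w**3 + 18w**2 - 54w - 486 = (-(128/7)w - 288/7)((21/16)w**2 - (63/16)w + 189/16) + (0)
Last nonzero remainder: (21/16)w**2 - (63/16)w + 189/16. Dividing through by 21/16 gives the monic gcd w**2 - 3w + 9.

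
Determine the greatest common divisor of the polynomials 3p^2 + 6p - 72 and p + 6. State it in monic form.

p + 6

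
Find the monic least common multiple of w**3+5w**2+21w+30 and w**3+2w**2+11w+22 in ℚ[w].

w**5+5w**4+32w**3+85w**2+231w+330

Apply the Euclidean algorithm:
  w**3+5w**2+21w+30 = (w**3+2w**2+11w+22) + (3w**2+10w+8)
  w**3+2w**2+11w+22 = ((1/3)w−4/9)(3w**2+10w+8) + ((115/9)w+230/9)
  3w**2+10w+8 = ((27/115)w+36/115)((115/9)w+230/9) + (0)
Last nonzero remainder: (115/9)w+230/9. Dividing through by 115/9 gives the monic gcd w+2.
Then lcm(f, g) = f·g / gcd(f, g); expanding and making the result monic gives the answer.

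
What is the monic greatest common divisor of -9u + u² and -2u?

u

Apply the Euclidean algorithm:
  u² - 9u = (-(1/2)u + 9/2)(-2u) + (0)
Last nonzero remainder: -2u. Dividing through by -2 gives the monic gcd u.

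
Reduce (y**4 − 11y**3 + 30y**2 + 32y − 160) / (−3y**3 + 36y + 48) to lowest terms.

By polynomial division,
  y**4 − 11y**3 + 30y**2 + 32y − 160 = (−(1/3)y + 11/3)(−3y**3 + 36y + 48) + (42y**2 − 84y − 336)
  −3y**3 + 36y + 48 = (−(1/14)y − 1/7)(42y**2 − 84y − 336) + (0)
Last nonzero remainder: 42y**2 − 84y − 336. Dividing through by 42 gives the monic gcd y**2 − 2y − 8.
Cancel y**2 − 2y − 8 from numerator and denominator to get the reduced form.

(−y**2 + 9y − 20)/(3y + 6)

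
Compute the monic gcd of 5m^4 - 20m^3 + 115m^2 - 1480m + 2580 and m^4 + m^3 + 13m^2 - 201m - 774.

m^3 - 2m^2 + 19m - 258

Euclidean algorithm in ℚ[m]:
  5m^4 - 20m^3 + 115m^2 - 1480m + 2580 = (5)(m^4 + m^3 + 13m^2 - 201m - 774) + (-25m^3 + 50m^2 - 475m + 6450)
  m^4 + m^3 + 13m^2 - 201m - 774 = (-(1/25)m - 3/25)(-25m^3 + 50m^2 - 475m + 6450) + (0)
Last nonzero remainder: -25m^3 + 50m^2 - 475m + 6450. Dividing through by -25 gives the monic gcd m^3 - 2m^2 + 19m - 258.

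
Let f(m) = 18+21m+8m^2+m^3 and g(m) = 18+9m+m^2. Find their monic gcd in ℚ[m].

3+m

By polynomial division,
  m^3+8m^2+21m+18 = (m-1)(m^2+9m+18) + (12m+36)
  m^2+9m+18 = ((1/12)m+1/2)(12m+36) + (0)
Last nonzero remainder: 12m+36. Dividing through by 12 gives the monic gcd m+3.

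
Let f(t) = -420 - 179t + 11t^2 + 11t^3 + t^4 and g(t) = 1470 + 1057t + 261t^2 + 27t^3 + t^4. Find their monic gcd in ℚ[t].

Euclidean algorithm in ℚ[t]:
  t^4 + 11t^3 + 11t^2 - 179t - 420 = (t^4 + 27t^3 + 261t^2 + 1057t + 1470) + (-16t^3 - 250t^2 - 1236t - 1890)
  t^4 + 27t^3 + 261t^2 + 1057t + 1470 = (-(1/16)t - 91/128)(-16t^3 - 250t^2 - 1236t - 1890) + ((385/64)t^2 + (1925/32)t + 8085/64)
  -16t^3 - 250t^2 - 1236t - 1890 = (-(1024/385)t - 1152/77)((385/64)t^2 + (1925/32)t + 8085/64) + (0)
Last nonzero remainder: (385/64)t^2 + (1925/32)t + 8085/64. Dividing through by 385/64 gives the monic gcd t^2 + 10t + 21.

21 + 10t + t^2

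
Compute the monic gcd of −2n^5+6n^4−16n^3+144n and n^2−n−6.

Euclidean algorithm in ℚ[n]:
  −2n^5+6n^4−16n^3+144n = (−2n^3+4n^2−24n)(n^2−n−6) + (0)
The last nonzero remainder n^2−n−6 is already monic.

n^2−n−6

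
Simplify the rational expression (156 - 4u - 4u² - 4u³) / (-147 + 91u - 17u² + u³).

By polynomial division,
  -4u³ - 4u² - 4u + 156 = (-4)(u³ - 17u² + 91u - 147) + (-72u² + 360u - 432)
  u³ - 17u² + 91u - 147 = (-(1/72)u + 1/6)(-72u² + 360u - 432) + (25u - 75)
  -72u² + 360u - 432 = (-(72/25)u + 144/25)(25u - 75) + (0)
Last nonzero remainder: 25u - 75. Dividing through by 25 gives the monic gcd u - 3.
Cancel u - 3 from numerator and denominator to get the reduced form.

(-52 - 16u - 4u²)/(49 - 14u + u²)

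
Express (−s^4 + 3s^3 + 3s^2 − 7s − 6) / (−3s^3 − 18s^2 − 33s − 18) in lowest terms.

(s^3 − 4s^2 + s + 6)/(3s^2 + 15s + 18)

Apply the Euclidean algorithm:
  −s^4 + 3s^3 + 3s^2 − 7s − 6 = ((1/3)s − 3)(−3s^3 − 18s^2 − 33s − 18) + (−40s^2 − 100s − 60)
  −3s^3 − 18s^2 − 33s − 18 = ((3/40)s + 21/80)(−40s^2 − 100s − 60) + (−(9/4)s − 9/4)
  −40s^2 − 100s − 60 = ((160/9)s + 80/3)(−(9/4)s − 9/4) + (0)
Last nonzero remainder: −(9/4)s − 9/4. Dividing through by −9/4 gives the monic gcd s + 1.
Cancel s + 1 from numerator and denominator to get the reduced form.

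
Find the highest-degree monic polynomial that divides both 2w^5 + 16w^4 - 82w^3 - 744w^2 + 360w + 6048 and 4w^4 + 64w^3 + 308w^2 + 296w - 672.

w^3 + 17w^2 + 94w + 168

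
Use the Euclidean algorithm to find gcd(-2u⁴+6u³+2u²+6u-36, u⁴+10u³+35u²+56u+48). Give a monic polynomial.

u²+2u+3

Euclidean algorithm in ℚ[u]:
  -2u⁴+6u³+2u²+6u-36 = (-2)(u⁴+10u³+35u²+56u+48) + (26u³+72u²+118u+60)
  u⁴+10u³+35u²+56u+48 = ((1/26)u+47/169)(26u³+72u²+118u+60) + ((1764/169)u²+(3528/169)u+5292/169)
  26u³+72u²+118u+60 = ((2197/882)u+845/441)((1764/169)u²+(3528/169)u+5292/169) + (0)
Last nonzero remainder: (1764/169)u²+(3528/169)u+5292/169. Dividing through by 1764/169 gives the monic gcd u²+2u+3.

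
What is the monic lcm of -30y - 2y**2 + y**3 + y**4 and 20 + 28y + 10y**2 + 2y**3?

-30y - 32y**2 - y**3 + 2y**4 + y**5

Repeated division with remainder:
  y**4 + y**3 - 2y**2 - 30y = ((1/2)y - 2)(2y**3 + 10y**2 + 28y + 20) + (4y**2 + 16y + 40)
  2y**3 + 10y**2 + 28y + 20 = ((1/2)y + 1/2)(4y**2 + 16y + 40) + (0)
Last nonzero remainder: 4y**2 + 16y + 40. Dividing through by 4 gives the monic gcd y**2 + 4y + 10.
Then lcm(f, g) = f·g / gcd(f, g); expanding and making the result monic gives the answer.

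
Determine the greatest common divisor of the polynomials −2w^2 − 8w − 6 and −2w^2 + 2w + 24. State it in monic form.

w + 3

By polynomial division,
  −2w^2 − 8w − 6 = (−2w^2 + 2w + 24) + (−10w − 30)
  −2w^2 + 2w + 24 = ((1/5)w − 4/5)(−10w − 30) + (0)
Last nonzero remainder: −10w − 30. Dividing through by −10 gives the monic gcd w + 3.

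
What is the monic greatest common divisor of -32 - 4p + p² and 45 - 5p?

1

Apply the Euclidean algorithm:
  p² - 4p - 32 = (-(1/5)p - 1)(-5p + 45) + (13)
  -5p + 45 = (-(5/13)p + 45/13)(13) + (0)
The last nonzero remainder is the constant 13, so the polynomials are coprime and gcd = 1.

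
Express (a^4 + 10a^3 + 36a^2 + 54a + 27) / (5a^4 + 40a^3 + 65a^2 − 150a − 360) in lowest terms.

(a^2 + 4a + 3)/(5a^2 + 10a − 40)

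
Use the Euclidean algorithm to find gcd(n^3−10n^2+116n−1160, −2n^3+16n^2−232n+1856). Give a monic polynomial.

Euclidean algorithm in ℚ[n]:
  n^3−10n^2+116n−1160 = (−1/2)(−2n^3+16n^2−232n+1856) + (−2n^2−232)
  −2n^3+16n^2−232n+1856 = (n−8)(−2n^2−232) + (0)
Last nonzero remainder: −2n^2−232. Dividing through by −2 gives the monic gcd n^2+116.

n^2+116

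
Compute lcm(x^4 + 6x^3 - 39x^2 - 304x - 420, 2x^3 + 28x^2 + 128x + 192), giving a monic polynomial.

x^6 + 14x^5 + 25x^4 - 520x^3 - 3476x^2 - 8224x - 6720

Euclidean algorithm in ℚ[x]:
  x^4 + 6x^3 - 39x^2 - 304x - 420 = ((1/2)x - 4)(2x^3 + 28x^2 + 128x + 192) + (9x^2 + 112x + 348)
  2x^3 + 28x^2 + 128x + 192 = ((2/9)x + 28/81)(9x^2 + 112x + 348) + ((968/81)x + 1936/27)
  9x^2 + 112x + 348 = ((729/968)x + 2349/484)((968/81)x + 1936/27) + (0)
Last nonzero remainder: (968/81)x + 1936/27. Dividing through by 968/81 gives the monic gcd x + 6.
Then lcm(f, g) = f·g / gcd(f, g); expanding and making the result monic gives the answer.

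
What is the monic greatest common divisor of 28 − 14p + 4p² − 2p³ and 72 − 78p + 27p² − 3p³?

Euclidean algorithm in ℚ[p]:
  −2p³ + 4p² − 14p + 28 = (2/3)(−3p³ + 27p² − 78p + 72) + (−14p² + 38p − 20)
  −3p³ + 27p² − 78p + 72 = ((3/14)p − 66/49)(−14p² + 38p − 20) + (−(1104/49)p + 2208/49)
  −14p² + 38p − 20 = ((343/552)p − 245/552)(−(1104/49)p + 2208/49) + (0)
Last nonzero remainder: −(1104/49)p + 2208/49. Dividing through by −1104/49 gives the monic gcd p − 2.

−2 + p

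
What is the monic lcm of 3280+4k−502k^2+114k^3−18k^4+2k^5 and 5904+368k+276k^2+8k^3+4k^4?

59040+6632k−7388k^2+1050k^3−347k^4+57k^5−5k^6+k^7

Euclidean algorithm in ℚ[k]:
  2k^5−18k^4+114k^3−502k^2+4k+3280 = ((1/2)k−11/2)(4k^4+8k^3+276k^2+368k+5904) + (20k^3+832k^2−924k+35752)
  4k^4+8k^3+276k^2+368k+5904 = ((1/5)k−198/25)(20k^3+832k^2−924k+35752) + ((176256/25)k^2−(352512/25)k+7226496/25)
  20k^3+832k^2−924k+35752 = ((125/44064)k+2725/22032)((176256/25)k^2−(352512/25)k+7226496/25) + (0)
Last nonzero remainder: (176256/25)k^2−(352512/25)k+7226496/25. Dividing through by 176256/25 gives the monic gcd k^2−2k+41.
Then lcm(f, g) = f·g / gcd(f, g); expanding and making the result monic gives the answer.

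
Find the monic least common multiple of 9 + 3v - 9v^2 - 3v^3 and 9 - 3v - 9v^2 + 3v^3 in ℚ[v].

9 - 10v^2 + v^4

Apply the Euclidean algorithm:
  -3v^3 - 9v^2 + 3v + 9 = (-1)(3v^3 - 9v^2 - 3v + 9) + (-18v^2 + 18)
  3v^3 - 9v^2 - 3v + 9 = (-(1/6)v + 1/2)(-18v^2 + 18) + (0)
Last nonzero remainder: -18v^2 + 18. Dividing through by -18 gives the monic gcd v^2 - 1.
Then lcm(f, g) = f·g / gcd(f, g); expanding and making the result monic gives the answer.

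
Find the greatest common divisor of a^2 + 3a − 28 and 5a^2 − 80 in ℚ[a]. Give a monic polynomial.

a − 4

Euclidean algorithm in ℚ[a]:
  a^2 + 3a − 28 = (1/5)(5a^2 − 80) + (3a − 12)
  5a^2 − 80 = ((5/3)a + 20/3)(3a − 12) + (0)
Last nonzero remainder: 3a − 12. Dividing through by 3 gives the monic gcd a − 4.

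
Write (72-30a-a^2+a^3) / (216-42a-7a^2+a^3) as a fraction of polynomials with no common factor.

(-3+a)/(-9+a)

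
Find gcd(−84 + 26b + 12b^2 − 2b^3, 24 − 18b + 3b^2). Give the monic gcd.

Repeated division with remainder:
  −2b^3 + 12b^2 + 26b − 84 = (−(2/3)b)(3b^2 − 18b + 24) + (42b − 84)
  3b^2 − 18b + 24 = ((1/14)b − 2/7)(42b − 84) + (0)
Last nonzero remainder: 42b − 84. Dividing through by 42 gives the monic gcd b − 2.

−2 + b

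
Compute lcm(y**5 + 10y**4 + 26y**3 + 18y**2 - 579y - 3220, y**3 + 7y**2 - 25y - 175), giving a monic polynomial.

y**6 + 5y**5 - 24y**4 - 112y**3 - 669y**2 - 325y + 16100

Euclidean algorithm in ℚ[y]:
  y**5 + 10y**4 + 26y**3 + 18y**2 - 579y - 3220 = (y**2 + 3y + 30)(y**3 + 7y**2 - 25y - 175) + (58y**2 + 696y + 2030)
  y**3 + 7y**2 - 25y - 175 = ((1/58)y - 5/58)(58y**2 + 696y + 2030) + (0)
Last nonzero remainder: 58y**2 + 696y + 2030. Dividing through by 58 gives the monic gcd y**2 + 12y + 35.
Then lcm(f, g) = f·g / gcd(f, g); expanding and making the result monic gives the answer.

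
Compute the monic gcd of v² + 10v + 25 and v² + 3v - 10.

Euclidean algorithm in ℚ[v]:
  v² + 10v + 25 = (v² + 3v - 10) + (7v + 35)
  v² + 3v - 10 = ((1/7)v - 2/7)(7v + 35) + (0)
Last nonzero remainder: 7v + 35. Dividing through by 7 gives the monic gcd v + 5.

v + 5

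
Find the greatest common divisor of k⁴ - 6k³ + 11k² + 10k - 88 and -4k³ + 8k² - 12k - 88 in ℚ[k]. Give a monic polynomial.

k³ - 2k² + 3k + 22

Euclidean algorithm in ℚ[k]:
  k⁴ - 6k³ + 11k² + 10k - 88 = (-(1/4)k + 1)(-4k³ + 8k² - 12k - 88) + (0)
Last nonzero remainder: -4k³ + 8k² - 12k - 88. Dividing through by -4 gives the monic gcd k³ - 2k² + 3k + 22.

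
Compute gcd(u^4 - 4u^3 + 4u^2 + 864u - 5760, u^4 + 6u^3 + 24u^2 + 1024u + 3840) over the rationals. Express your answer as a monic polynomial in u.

Apply the Euclidean algorithm:
  u^4 - 4u^3 + 4u^2 + 864u - 5760 = (u^4 + 6u^3 + 24u^2 + 1024u + 3840) + (-10u^3 - 20u^2 - 160u - 9600)
  u^4 + 6u^3 + 24u^2 + 1024u + 3840 = (-(1/10)u - 2/5)(-10u^3 - 20u^2 - 160u - 9600) + (0)
Last nonzero remainder: -10u^3 - 20u^2 - 160u - 9600. Dividing through by -10 gives the monic gcd u^3 + 2u^2 + 16u + 960.

u^3 + 2u^2 + 16u + 960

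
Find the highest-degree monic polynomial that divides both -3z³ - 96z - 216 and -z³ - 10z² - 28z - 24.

Apply the Euclidean algorithm:
  -3z³ - 96z - 216 = (3)(-z³ - 10z² - 28z - 24) + (30z² - 12z - 144)
  -z³ - 10z² - 28z - 24 = (-(1/30)z - 26/75)(30z² - 12z - 144) + (-(924/25)z - 1848/25)
  30z² - 12z - 144 = (-(125/154)z + 150/77)(-(924/25)z - 1848/25) + (0)
Last nonzero remainder: -(924/25)z - 1848/25. Dividing through by -924/25 gives the monic gcd z + 2.

z + 2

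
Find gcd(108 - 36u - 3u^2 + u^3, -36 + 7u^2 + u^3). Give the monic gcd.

6 + u

Apply the Euclidean algorithm:
  u^3 - 3u^2 - 36u + 108 = (u^3 + 7u^2 - 36) + (-10u^2 - 36u + 144)
  u^3 + 7u^2 - 36 = (-(1/10)u - 17/50)(-10u^2 - 36u + 144) + ((54/25)u + 324/25)
  -10u^2 - 36u + 144 = (-(125/27)u + 100/9)((54/25)u + 324/25) + (0)
Last nonzero remainder: (54/25)u + 324/25. Dividing through by 54/25 gives the monic gcd u + 6.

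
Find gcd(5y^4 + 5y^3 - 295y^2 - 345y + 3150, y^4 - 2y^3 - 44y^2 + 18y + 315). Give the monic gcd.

y^3 - 5y^2 - 29y + 105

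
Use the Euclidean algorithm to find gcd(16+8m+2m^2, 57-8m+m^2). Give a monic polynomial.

1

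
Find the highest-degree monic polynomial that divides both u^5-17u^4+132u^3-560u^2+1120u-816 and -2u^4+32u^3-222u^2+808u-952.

By polynomial division,
  u^5-17u^4+132u^3-560u^2+1120u-816 = (-(1/2)u+1/2)(-2u^4+32u^3-222u^2+808u-952) + (5u^3-45u^2+240u-340)
  -2u^4+32u^3-222u^2+808u-952 = (-(2/5)u+14/5)(5u^3-45u^2+240u-340) + (0)
Last nonzero remainder: 5u^3-45u^2+240u-340. Dividing through by 5 gives the monic gcd u^3-9u^2+48u-68.

u^3-9u^2+48u-68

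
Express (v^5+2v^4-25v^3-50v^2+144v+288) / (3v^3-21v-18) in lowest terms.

(v^3+3v^2-16v-48)/(3v+3)

Apply the Euclidean algorithm:
  v^5+2v^4-25v^3-50v^2+144v+288 = ((1/3)v^2+(2/3)v-6)(3v^3-21v-18) + (-30v^2+30v+180)
  3v^3-21v-18 = (-(1/10)v-1/10)(-30v^2+30v+180) + (0)
Last nonzero remainder: -30v^2+30v+180. Dividing through by -30 gives the monic gcd v^2-v-6.
Cancel v^2-v-6 from numerator and denominator to get the reduced form.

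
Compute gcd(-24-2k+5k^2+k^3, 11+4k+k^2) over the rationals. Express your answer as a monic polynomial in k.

1

Repeated division with remainder:
  k^3+5k^2-2k-24 = (k+1)(k^2+4k+11) + (-17k-35)
  k^2+4k+11 = (-(1/17)k-33/289)(-17k-35) + (2024/289)
  -17k-35 = (-(4913/2024)k-10115/2024)(2024/289) + (0)
The last nonzero remainder is the constant 2024/289, so the polynomials are coprime and gcd = 1.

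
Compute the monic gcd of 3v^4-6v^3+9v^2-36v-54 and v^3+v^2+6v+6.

By polynomial division,
  3v^4-6v^3+9v^2-36v-54 = (3v-9)(v^3+v^2+6v+6) + (0)
The last nonzero remainder v^3+v^2+6v+6 is already monic.

v^3+v^2+6v+6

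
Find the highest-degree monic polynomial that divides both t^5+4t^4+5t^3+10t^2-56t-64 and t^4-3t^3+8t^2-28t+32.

Euclidean algorithm in ℚ[t]:
  t^5+4t^4+5t^3+10t^2-56t-64 = (t+7)(t^4-3t^3+8t^2-28t+32) + (18t^3-18t^2+108t-288)
  t^4-3t^3+8t^2-28t+32 = ((1/18)t-1/9)(18t^3-18t^2+108t-288) + (0)
Last nonzero remainder: 18t^3-18t^2+108t-288. Dividing through by 18 gives the monic gcd t^3-t^2+6t-16.

t^3-t^2+6t-16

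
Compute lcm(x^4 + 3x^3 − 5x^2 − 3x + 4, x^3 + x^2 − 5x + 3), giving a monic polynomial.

x^5 + 6x^4 + 4x^3 − 18x^2 − 5x + 12

Repeated division with remainder:
  x^4 + 3x^3 − 5x^2 − 3x + 4 = (x + 2)(x^3 + x^2 − 5x + 3) + (−2x^2 + 4x − 2)
  x^3 + x^2 − 5x + 3 = (−(1/2)x − 3/2)(−2x^2 + 4x − 2) + (0)
Last nonzero remainder: −2x^2 + 4x − 2. Dividing through by −2 gives the monic gcd x^2 − 2x + 1.
Then lcm(f, g) = f·g / gcd(f, g); expanding and making the result monic gives the answer.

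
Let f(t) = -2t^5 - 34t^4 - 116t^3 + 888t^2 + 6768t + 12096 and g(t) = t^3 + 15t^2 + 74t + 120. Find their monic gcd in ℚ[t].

t^2 + 10t + 24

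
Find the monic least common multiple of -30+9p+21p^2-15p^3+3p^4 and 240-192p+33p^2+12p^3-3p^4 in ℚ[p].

160-48p-122p^2+83p^3-9p^4-5p^5+p^6

By polynomial division,
  3p^4-15p^3+21p^2+9p-30 = (-1)(-3p^4+12p^3+33p^2-192p+240) + (-3p^3+54p^2-183p+210)
  -3p^4+12p^3+33p^2-192p+240 = (p+14)(-3p^3+54p^2-183p+210) + (-540p^2+2160p-2700)
  -3p^3+54p^2-183p+210 = ((1/180)p-7/90)(-540p^2+2160p-2700) + (0)
Last nonzero remainder: -540p^2+2160p-2700. Dividing through by -540 gives the monic gcd p^2-4p+5.
Then lcm(f, g) = f·g / gcd(f, g); expanding and making the result monic gives the answer.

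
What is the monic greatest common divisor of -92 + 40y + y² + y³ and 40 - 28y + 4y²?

Euclidean algorithm in ℚ[y]:
  y³ + y² + 40y - 92 = ((1/4)y + 2)(4y² - 28y + 40) + (86y - 172)
  4y² - 28y + 40 = ((2/43)y - 10/43)(86y - 172) + (0)
Last nonzero remainder: 86y - 172. Dividing through by 86 gives the monic gcd y - 2.

-2 + y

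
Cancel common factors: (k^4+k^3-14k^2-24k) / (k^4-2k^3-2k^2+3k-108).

(k^2+2k)/(k^2-k+9)

Repeated division with remainder:
  k^4+k^3-14k^2-24k = (k^4-2k^3-2k^2+3k-108) + (3k^3-12k^2-27k+108)
  k^4-2k^3-2k^2+3k-108 = ((1/3)k+2/3)(3k^3-12k^2-27k+108) + (15k^2-15k-180)
  3k^3-12k^2-27k+108 = ((1/5)k-3/5)(15k^2-15k-180) + (0)
Last nonzero remainder: 15k^2-15k-180. Dividing through by 15 gives the monic gcd k^2-k-12.
Cancel k^2-k-12 from numerator and denominator to get the reduced form.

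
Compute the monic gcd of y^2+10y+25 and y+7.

1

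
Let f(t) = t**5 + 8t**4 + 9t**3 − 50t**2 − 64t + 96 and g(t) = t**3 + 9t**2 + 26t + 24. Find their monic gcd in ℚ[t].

t**2 + 7t + 12

Apply the Euclidean algorithm:
  t**5 + 8t**4 + 9t**3 − 50t**2 − 64t + 96 = (t**2 − t − 8)(t**3 + 9t**2 + 26t + 24) + (24t**2 + 168t + 288)
  t**3 + 9t**2 + 26t + 24 = ((1/24)t + 1/12)(24t**2 + 168t + 288) + (0)
Last nonzero remainder: 24t**2 + 168t + 288. Dividing through by 24 gives the monic gcd t**2 + 7t + 12.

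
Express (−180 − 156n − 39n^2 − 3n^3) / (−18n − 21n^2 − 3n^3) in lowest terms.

By polynomial division,
  −3n^3 − 39n^2 − 156n − 180 = (−3n^3 − 21n^2 − 18n) + (−18n^2 − 138n − 180)
  −3n^3 − 21n^2 − 18n = ((1/6)n − 1/9)(−18n^2 − 138n − 180) + (−(10/3)n − 20)
  −18n^2 − 138n − 180 = ((27/5)n + 9)(−(10/3)n − 20) + (0)
Last nonzero remainder: −(10/3)n − 20. Dividing through by −10/3 gives the monic gcd n + 6.
Cancel n + 6 from numerator and denominator to get the reduced form.

(10 + 7n + n^2)/(n + n^2)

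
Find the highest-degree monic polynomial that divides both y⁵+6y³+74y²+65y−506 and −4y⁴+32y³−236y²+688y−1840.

By polynomial division,
  y⁵+6y³+74y²+65y−506 = (−(1/4)y−2)(−4y⁴+32y³−236y²+688y−1840) + (11y³−226y²+981y−4186)
  −4y⁴+32y³−236y²+688y−1840 = (−(4/11)y−552/121)(11y³−226y²+981y−4186) + (−(110144/121)y²+(440576/121)y−2533312/121)
  11y³−226y²+981y−4186 = (−(1331/110144)y+11011/55072)(−(110144/121)y²+(440576/121)y−2533312/121) + (0)
Last nonzero remainder: −(110144/121)y²+(440576/121)y−2533312/121. Dividing through by −110144/121 gives the monic gcd y²−4y+23.

y²−4y+23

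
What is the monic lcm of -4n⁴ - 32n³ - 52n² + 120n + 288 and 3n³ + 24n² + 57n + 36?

n⁵ + 9n⁴ + 21n³ - 17n² - 102n - 72

Apply the Euclidean algorithm:
  -4n⁴ - 32n³ - 52n² + 120n + 288 = (-(4/3)n)(3n³ + 24n² + 57n + 36) + (24n² + 168n + 288)
  3n³ + 24n² + 57n + 36 = ((1/8)n + 1/8)(24n² + 168n + 288) + (0)
Last nonzero remainder: 24n² + 168n + 288. Dividing through by 24 gives the monic gcd n² + 7n + 12.
Then lcm(f, g) = f·g / gcd(f, g); expanding and making the result monic gives the answer.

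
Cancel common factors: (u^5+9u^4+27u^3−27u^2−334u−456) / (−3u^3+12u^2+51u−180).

By polynomial division,
  u^5+9u^4+27u^3−27u^2−334u−456 = (−(1/3)u^2−(13/3)u−32)(−3u^3+12u^2+51u−180) + (518u^2+518u−6216)
  −3u^3+12u^2+51u−180 = (−(3/518)u+15/518)(518u^2+518u−6216) + (0)
Last nonzero remainder: 518u^2+518u−6216. Dividing through by 518 gives the monic gcd u^2+u−12.
Cancel u^2+u−12 from numerator and denominator to get the reduced form.

(−u^3−8u^2−31u−38)/(3u−15)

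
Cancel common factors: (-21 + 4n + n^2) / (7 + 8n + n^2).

(-3 + n)/(1 + n)

Euclidean algorithm in ℚ[n]:
  n^2 + 4n - 21 = (n^2 + 8n + 7) + (-4n - 28)
  n^2 + 8n + 7 = (-(1/4)n - 1/4)(-4n - 28) + (0)
Last nonzero remainder: -4n - 28. Dividing through by -4 gives the monic gcd n + 7.
Cancel n + 7 from numerator and denominator to get the reduced form.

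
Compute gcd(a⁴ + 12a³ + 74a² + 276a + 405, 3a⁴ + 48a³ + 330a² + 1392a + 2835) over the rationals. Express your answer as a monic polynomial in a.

a³ + 9a² + 47a + 135

Apply the Euclidean algorithm:
  a⁴ + 12a³ + 74a² + 276a + 405 = (1/3)(3a⁴ + 48a³ + 330a² + 1392a + 2835) + (-4a³ - 36a² - 188a - 540)
  3a⁴ + 48a³ + 330a² + 1392a + 2835 = (-(3/4)a - 21/4)(-4a³ - 36a² - 188a - 540) + (0)
Last nonzero remainder: -4a³ - 36a² - 188a - 540. Dividing through by -4 gives the monic gcd a³ + 9a² + 47a + 135.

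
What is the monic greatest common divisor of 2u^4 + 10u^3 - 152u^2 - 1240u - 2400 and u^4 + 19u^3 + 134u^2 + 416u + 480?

Repeated division with remainder:
  2u^4 + 10u^3 - 152u^2 - 1240u - 2400 = (2)(u^4 + 19u^3 + 134u^2 + 416u + 480) + (-28u^3 - 420u^2 - 2072u - 3360)
  u^4 + 19u^3 + 134u^2 + 416u + 480 = (-(1/28)u - 1/7)(-28u^3 - 420u^2 - 2072u - 3360) + (0)
Last nonzero remainder: -28u^3 - 420u^2 - 2072u - 3360. Dividing through by -28 gives the monic gcd u^3 + 15u^2 + 74u + 120.

u^3 + 15u^2 + 74u + 120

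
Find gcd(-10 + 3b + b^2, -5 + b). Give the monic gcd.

1

By polynomial division,
  b^2 + 3b - 10 = (b + 8)(b - 5) + (30)
  b - 5 = ((1/30)b - 1/6)(30) + (0)
The last nonzero remainder is the constant 30, so the polynomials are coprime and gcd = 1.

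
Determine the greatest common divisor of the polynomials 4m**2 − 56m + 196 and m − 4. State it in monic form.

1

Euclidean algorithm in ℚ[m]:
  4m**2 − 56m + 196 = (4m − 40)(m − 4) + (36)
  m − 4 = ((1/36)m − 1/9)(36) + (0)
The last nonzero remainder is the constant 36, so the polynomials are coprime and gcd = 1.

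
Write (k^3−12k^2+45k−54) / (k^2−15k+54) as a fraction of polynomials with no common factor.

Euclidean algorithm in ℚ[k]:
  k^3−12k^2+45k−54 = (k+3)(k^2−15k+54) + (36k−216)
  k^2−15k+54 = ((1/36)k−1/4)(36k−216) + (0)
Last nonzero remainder: 36k−216. Dividing through by 36 gives the monic gcd k−6.
Cancel k−6 from numerator and denominator to get the reduced form.

(k^2−6k+9)/(k−9)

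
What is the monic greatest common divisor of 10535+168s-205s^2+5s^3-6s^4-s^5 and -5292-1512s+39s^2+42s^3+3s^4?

49+14s+s^2

Euclidean algorithm in ℚ[s]:
  -s^5-6s^4+5s^3-205s^2+168s+10535 = (-(1/3)s+8/3)(3s^4+42s^3+39s^2-1512s-5292) + (-94s^3-813s^2+2436s+24647)
  3s^4+42s^3+39s^2-1512s-5292 = (-(3/94)s-1509/8836)(-94s^3-813s^2+2436s+24647) + (-(195261/8836)s^2-(1366827/4418)s-9567789/8836)
  -94s^3-813s^2+2436s+24647 = ((830584/195261)s-4444508/195261)(-(195261/8836)s^2-(1366827/4418)s-9567789/8836) + (0)
Last nonzero remainder: -(195261/8836)s^2-(1366827/4418)s-9567789/8836. Dividing through by -195261/8836 gives the monic gcd s^2+14s+49.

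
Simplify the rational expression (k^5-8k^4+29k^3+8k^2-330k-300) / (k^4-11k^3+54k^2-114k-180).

Euclidean algorithm in ℚ[k]:
  k^5-8k^4+29k^3+8k^2-330k-300 = (k+3)(k^4-11k^3+54k^2-114k-180) + (8k^3-40k^2+192k+240)
  k^4-11k^3+54k^2-114k-180 = ((1/8)k-3/4)(8k^3-40k^2+192k+240) + (0)
Last nonzero remainder: 8k^3-40k^2+192k+240. Dividing through by 8 gives the monic gcd k^3-5k^2+24k+30.
Cancel k^3-5k^2+24k+30 from numerator and denominator to get the reduced form.

(k^2-3k-10)/(k-6)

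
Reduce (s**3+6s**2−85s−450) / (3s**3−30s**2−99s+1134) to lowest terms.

Repeated division with remainder:
  s**3+6s**2−85s−450 = (1/3)(3s**3−30s**2−99s+1134) + (16s**2−52s−828)
  3s**3−30s**2−99s+1134 = ((3/16)s−81/64)(16s**2−52s−828) + (−(153/16)s+1377/16)
  16s**2−52s−828 = (−(256/153)s−1472/153)(−(153/16)s+1377/16) + (0)
Last nonzero remainder: −(153/16)s+1377/16. Dividing through by −153/16 gives the monic gcd s−9.
Cancel s−9 from numerator and denominator to get the reduced form.

(s**2+15s+50)/(3s**2−3s−126)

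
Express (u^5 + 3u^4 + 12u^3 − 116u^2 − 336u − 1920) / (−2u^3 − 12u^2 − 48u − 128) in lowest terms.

(−u^3 − u^2 + 6u + 120)/(2u + 8)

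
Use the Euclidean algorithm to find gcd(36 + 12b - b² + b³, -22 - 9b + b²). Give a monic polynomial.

Apply the Euclidean algorithm:
  b³ - b² + 12b + 36 = (b + 8)(b² - 9b - 22) + (106b + 212)
  b² - 9b - 22 = ((1/106)b - 11/106)(106b + 212) + (0)
Last nonzero remainder: 106b + 212. Dividing through by 106 gives the monic gcd b + 2.

2 + b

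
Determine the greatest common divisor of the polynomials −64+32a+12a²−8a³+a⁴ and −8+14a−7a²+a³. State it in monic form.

8−6a+a²

Euclidean algorithm in ℚ[a]:
  a⁴−8a³+12a²+32a−64 = (a−1)(a³−7a²+14a−8) + (−9a²+54a−72)
  a³−7a²+14a−8 = (−(1/9)a+1/9)(−9a²+54a−72) + (0)
Last nonzero remainder: −9a²+54a−72. Dividing through by −9 gives the monic gcd a²−6a+8.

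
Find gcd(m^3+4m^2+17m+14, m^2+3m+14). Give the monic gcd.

Euclidean algorithm in ℚ[m]:
  m^3+4m^2+17m+14 = (m+1)(m^2+3m+14) + (0)
The last nonzero remainder m^2+3m+14 is already monic.

m^2+3m+14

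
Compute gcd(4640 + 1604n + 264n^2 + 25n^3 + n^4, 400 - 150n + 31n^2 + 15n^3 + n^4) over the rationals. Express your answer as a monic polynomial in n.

80 + 18n + n^2

Euclidean algorithm in ℚ[n]:
  n^4 + 25n^3 + 264n^2 + 1604n + 4640 = (n^4 + 15n^3 + 31n^2 - 150n + 400) + (10n^3 + 233n^2 + 1754n + 4240)
  n^4 + 15n^3 + 31n^2 - 150n + 400 = ((1/10)n - 83/100)(10n^3 + 233n^2 + 1754n + 4240) + ((4899/100)n^2 + (44091/50)n + 19596/5)
  10n^3 + 233n^2 + 1754n + 4240 = ((1000/4899)n + 5300/4899)((4899/100)n^2 + (44091/50)n + 19596/5) + (0)
Last nonzero remainder: (4899/100)n^2 + (44091/50)n + 19596/5. Dividing through by 4899/100 gives the monic gcd n^2 + 18n + 80.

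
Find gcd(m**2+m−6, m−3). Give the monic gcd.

Euclidean algorithm in ℚ[m]:
  m**2+m−6 = (m+4)(m−3) + (6)
  m−3 = ((1/6)m−1/2)(6) + (0)
The last nonzero remainder is the constant 6, so the polynomials are coprime and gcd = 1.

1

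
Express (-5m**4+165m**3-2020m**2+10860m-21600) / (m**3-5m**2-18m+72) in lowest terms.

Euclidean algorithm in ℚ[m]:
  -5m**4+165m**3-2020m**2+10860m-21600 = (-5m+140)(m**3-5m**2-18m+72) + (-1410m**2+13740m-31680)
  m**3-5m**2-18m+72 = (-(1/1410)m-223/66270)(-1410m**2+13740m-31680) + ((12740/2209)m-76440/2209)
  -1410m**2+13740m-31680 = (-(311469/1274)m+583176/637)((12740/2209)m-76440/2209) + (0)
Last nonzero remainder: (12740/2209)m-76440/2209. Dividing through by 12740/2209 gives the monic gcd m-6.
Cancel m-6 from numerator and denominator to get the reduced form.

(-5m**3+135m**2-1210m+3600)/(m**2+m-12)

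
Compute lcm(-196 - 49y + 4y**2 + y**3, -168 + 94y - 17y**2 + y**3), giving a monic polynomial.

Apply the Euclidean algorithm:
  y**3 + 4y**2 - 49y - 196 = (y**3 - 17y**2 + 94y - 168) + (21y**2 - 143y - 28)
  y**3 - 17y**2 + 94y - 168 = ((1/21)y - 214/441)(21y**2 - 143y - 28) + ((11440/441)y - 11440/63)
  21y**2 - 143y - 28 = ((9261/11440)y + 441/2860)((11440/441)y - 11440/63) + (0)
Last nonzero remainder: (11440/441)y - 11440/63. Dividing through by 11440/441 gives the monic gcd y - 7.
Then lcm(f, g) = f·g / gcd(f, g); expanding and making the result monic gives the answer.

-4704 + 784y + 390y**2 - 65y**3 - 6y**4 + y**5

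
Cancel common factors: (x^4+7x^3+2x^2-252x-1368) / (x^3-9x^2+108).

(x^3+13x^2+80x+228)/(x^2-3x-18)

Repeated division with remainder:
  x^4+7x^3+2x^2-252x-1368 = (x+16)(x^3-9x^2+108) + (146x^2-360x-3096)
  x^3-9x^2+108 = ((1/146)x-477/10658)(146x^2-360x-3096) + ((27144/5329)x-162864/5329)
  146x^2-360x-3096 = ((389017/13572)x+229147/2262)((27144/5329)x-162864/5329) + (0)
Last nonzero remainder: (27144/5329)x-162864/5329. Dividing through by 27144/5329 gives the monic gcd x-6.
Cancel x-6 from numerator and denominator to get the reduced form.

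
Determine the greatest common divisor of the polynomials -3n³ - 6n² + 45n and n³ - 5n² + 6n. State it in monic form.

n² - 3n

Repeated division with remainder:
  -3n³ - 6n² + 45n = (-3)(n³ - 5n² + 6n) + (-21n² + 63n)
  n³ - 5n² + 6n = (-(1/21)n + 2/21)(-21n² + 63n) + (0)
Last nonzero remainder: -21n² + 63n. Dividing through by -21 gives the monic gcd n² - 3n.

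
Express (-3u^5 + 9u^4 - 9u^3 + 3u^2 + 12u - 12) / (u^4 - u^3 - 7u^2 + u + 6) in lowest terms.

(-3u^3 + 9u^2 - 12u + 12)/(u^2 - u - 6)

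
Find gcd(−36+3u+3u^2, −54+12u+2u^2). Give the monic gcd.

−3+u

By polynomial division,
  3u^2+3u−36 = (3/2)(2u^2+12u−54) + (−15u+45)
  2u^2+12u−54 = (−(2/15)u−6/5)(−15u+45) + (0)
Last nonzero remainder: −15u+45. Dividing through by −15 gives the monic gcd u−3.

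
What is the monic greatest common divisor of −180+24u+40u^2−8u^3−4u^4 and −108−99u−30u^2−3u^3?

9+6u+u^2

Repeated division with remainder:
  −4u^4−8u^3+40u^2+24u−180 = ((4/3)u−32/3)(−3u^3−30u^2−99u−108) + (−148u^2−888u−1332)
  −3u^3−30u^2−99u−108 = ((3/148)u+3/37)(−148u^2−888u−1332) + (0)
Last nonzero remainder: −148u^2−888u−1332. Dividing through by −148 gives the monic gcd u^2+6u+9.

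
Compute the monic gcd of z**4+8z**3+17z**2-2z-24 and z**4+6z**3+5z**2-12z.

z**3+6z**2+5z-12

By polynomial division,
  z**4+8z**3+17z**2-2z-24 = (z**4+6z**3+5z**2-12z) + (2z**3+12z**2+10z-24)
  z**4+6z**3+5z**2-12z = ((1/2)z)(2z**3+12z**2+10z-24) + (0)
Last nonzero remainder: 2z**3+12z**2+10z-24. Dividing through by 2 gives the monic gcd z**3+6z**2+5z-12.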